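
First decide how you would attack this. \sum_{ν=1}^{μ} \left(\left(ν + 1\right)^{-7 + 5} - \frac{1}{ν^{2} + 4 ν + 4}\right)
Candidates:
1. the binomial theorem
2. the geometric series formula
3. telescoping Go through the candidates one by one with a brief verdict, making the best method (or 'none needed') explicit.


Technique: telescoping — consecutive terms evaluate one function at adjacent indices (\left(ν + 1\right)^{-7 + 5} is its current value): one term's tail is the next term's head, so the chain collapses.
- the binomial theorem: there is no pair of bases whose matched powers would reassemble into a single binomial power.
- the geometric series formula — there is no constant term-to-term ratio.
- telescoping: yes — fits the structure here.


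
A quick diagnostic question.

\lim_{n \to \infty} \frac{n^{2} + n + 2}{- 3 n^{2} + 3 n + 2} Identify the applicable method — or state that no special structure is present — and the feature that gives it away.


Technique: dominant-term comparison — as n grows, only the highest-degree terms matter — compare leading terms and read the limit off. Viewed as a single quotient this is an ∞/∞ form — an at-infinity application of l'Hôpital's rule would also resolve it; comparing leading growth reads the answer without differentiating.


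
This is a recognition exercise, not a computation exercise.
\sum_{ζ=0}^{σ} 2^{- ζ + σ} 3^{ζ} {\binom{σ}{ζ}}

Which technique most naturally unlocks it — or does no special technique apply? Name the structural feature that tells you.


Diagnosis: the binomial theorem — the summand is term ζ of a binomial expansion in 3 and 2; the whole sum is a single power.


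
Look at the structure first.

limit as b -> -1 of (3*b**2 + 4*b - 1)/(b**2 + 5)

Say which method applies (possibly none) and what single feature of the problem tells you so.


Diagnosis: no special technique — no zero denominators, no indeterminate clash at -1 — substitute and read off the value.


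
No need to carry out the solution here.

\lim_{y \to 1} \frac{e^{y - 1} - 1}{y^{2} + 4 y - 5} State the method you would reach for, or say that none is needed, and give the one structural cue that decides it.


Method: l'Hôpital's rule (0/0) — numerator and denominator both vanish at 1 — a genuine 0/0 form, which is exactly when l'Hôpital applies. The standard small-argument limits would also carry it; the rule is the systematic route.


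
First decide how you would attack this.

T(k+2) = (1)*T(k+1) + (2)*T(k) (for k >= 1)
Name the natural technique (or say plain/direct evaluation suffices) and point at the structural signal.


Diagnosis: the characteristic-root method — try a geometric ansatz r^k: constant coefficients turn the recurrence into one polynomial equation in r.


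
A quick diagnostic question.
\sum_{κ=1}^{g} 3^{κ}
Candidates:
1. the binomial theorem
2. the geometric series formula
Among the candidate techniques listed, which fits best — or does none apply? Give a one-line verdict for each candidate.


Technique: the geometric series formula — check a ratio of consecutive terms: it is 3, independent of the index, so the geometric formula closes the sum.
- the binomial theorem — the terms lack the binomial-coefficient-weighted complementary-power pattern of an expansion.
- the geometric series formula: applicable, and directly so.


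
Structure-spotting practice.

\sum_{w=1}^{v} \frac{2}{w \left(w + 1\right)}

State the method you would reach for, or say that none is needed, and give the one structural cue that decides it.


Technique: telescoping — one partial-fraction pass turns \frac{2}{w \left(w + 1\right)} into a shifted difference, and shifted differences telescope.


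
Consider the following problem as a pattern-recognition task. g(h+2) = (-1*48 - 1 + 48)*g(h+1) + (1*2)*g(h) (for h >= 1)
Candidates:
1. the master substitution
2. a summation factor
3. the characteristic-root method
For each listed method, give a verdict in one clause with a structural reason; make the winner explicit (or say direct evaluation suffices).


Best approach: the characteristic-root method — fixed numeric weights on consecutive terms and no forcing term added: the root method in its home territory.
- the master substitution — no fixed divisor shrinks the index between calls.
- a summation factor — the recurrence reaches back more than one step, outside the first-order family a summation factor normalizes.
- the characteristic-root method — applies; the problem has the shape this method handles.


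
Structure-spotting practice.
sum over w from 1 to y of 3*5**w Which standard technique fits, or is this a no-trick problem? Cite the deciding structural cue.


Method: the geometric series formula — the ratio of consecutive terms is the constant 5, independent of the index — a geometric sum.


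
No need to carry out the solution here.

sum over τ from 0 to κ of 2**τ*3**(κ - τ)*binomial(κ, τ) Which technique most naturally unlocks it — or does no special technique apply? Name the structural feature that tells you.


Method: the binomial theorem — binomial(κ, τ) weighting matched powers of 2 and 3 is the expanded form of (2 + 3)^κ — fold it back up.


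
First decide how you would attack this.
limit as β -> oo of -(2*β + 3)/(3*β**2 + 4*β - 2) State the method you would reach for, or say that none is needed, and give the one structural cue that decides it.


Best approach: dominant-term comparison — divide through by the highest power of β; every lower-order term dies and the dominant terms decide the limit. Differentiating the expression as a single quotient would eventually settle it as well; matching dominant growth settles it immediately.


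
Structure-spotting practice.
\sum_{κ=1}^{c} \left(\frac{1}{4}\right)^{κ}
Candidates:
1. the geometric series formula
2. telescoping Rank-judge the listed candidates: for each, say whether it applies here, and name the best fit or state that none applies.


Verdict: the geometric series formula — the ratio of consecutive terms is the constant \frac{1}{4}, independent of the index — a geometric sum.
- the geometric series formula: yes, a natural case for it.
- telescoping: neither a shifted-difference shape nor integer-spaced poles are present.


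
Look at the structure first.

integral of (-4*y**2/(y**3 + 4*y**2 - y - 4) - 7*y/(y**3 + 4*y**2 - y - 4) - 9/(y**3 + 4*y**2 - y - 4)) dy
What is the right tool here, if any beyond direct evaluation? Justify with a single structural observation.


Best approach: partial fractions — the bottom, y**3 + 4*y**2 - y - 4, comes apart into simple factors, and a proper rational function over split factors decomposes.


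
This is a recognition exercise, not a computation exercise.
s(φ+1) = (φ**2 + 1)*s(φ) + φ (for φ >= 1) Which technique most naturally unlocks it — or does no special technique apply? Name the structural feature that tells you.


Technique: a summation factor — one-term recursion with variable weight φ**2 + 1 is solved by product normalization, not by root-finding.


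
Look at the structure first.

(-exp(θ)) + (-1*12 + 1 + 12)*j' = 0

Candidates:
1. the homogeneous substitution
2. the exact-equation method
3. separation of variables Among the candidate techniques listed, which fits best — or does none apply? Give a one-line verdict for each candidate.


Method: no special technique — with j absent the equation is not coupled at all: direct integration in θ.
- the homogeneous substitution — the slope changes under joint rescaling, failing the degree-zero test.
- the exact-equation method — the unknown never enters the equation — exactness holds emptily, with nothing for the method to add.
- separation of variables — separation is only trivially available — with the unknown absent from the slope this is a direct integration, not a separation problem.


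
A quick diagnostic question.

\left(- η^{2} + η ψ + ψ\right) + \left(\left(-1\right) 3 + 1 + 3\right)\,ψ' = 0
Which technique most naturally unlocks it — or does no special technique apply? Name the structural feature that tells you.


Verdict: a linear integrating factor — the unknown enters only to the first power against a nonzero forcing term — the integrating-factor template applies directly.


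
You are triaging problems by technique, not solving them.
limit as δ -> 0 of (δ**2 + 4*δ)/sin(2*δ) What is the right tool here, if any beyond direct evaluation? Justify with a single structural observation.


Best approach: l'Hôpital's rule (0/0) — both numerator and denominator vanish at 0: the genuine 0/0 indeterminate that l'Hôpital exists for. The standard small-argument limits would also carry it; the rule is the systematic route.


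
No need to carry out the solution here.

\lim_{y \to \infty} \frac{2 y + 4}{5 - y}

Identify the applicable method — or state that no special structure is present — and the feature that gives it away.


Diagnosis: dominant-term comparison — growth-rate triage: the leading powers of y decide the limit, everything else is noise. As a single quotient, the ∞/∞ shape would yield to repeated differentiation as well — the growth comparison gets there in one look.


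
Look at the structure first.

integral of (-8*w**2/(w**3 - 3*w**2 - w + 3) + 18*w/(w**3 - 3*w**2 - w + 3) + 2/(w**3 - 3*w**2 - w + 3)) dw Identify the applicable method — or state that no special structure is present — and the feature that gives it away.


Best approach: partial fractions — each factor of w**3 - 3*w**2 - w + 3 owns one elementary piece of the integrand — separate them and integrate piecewise.


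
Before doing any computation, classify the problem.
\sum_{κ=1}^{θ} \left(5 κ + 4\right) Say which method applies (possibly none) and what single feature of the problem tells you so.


Technique: no special technique — the summand is a plain polynomial in κ (expanding first if it arrives factored); standard power-sum formulas evaluate it term by term.


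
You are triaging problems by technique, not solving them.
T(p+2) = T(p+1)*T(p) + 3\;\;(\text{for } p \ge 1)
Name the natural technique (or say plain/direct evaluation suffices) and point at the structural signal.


Verdict: no special technique — each new value is a nonlinear function of earlier ones — scaling arguments and superposition both fail.


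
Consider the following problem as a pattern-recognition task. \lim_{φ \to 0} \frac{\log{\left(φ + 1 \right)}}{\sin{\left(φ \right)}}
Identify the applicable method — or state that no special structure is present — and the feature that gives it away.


Diagnosis: l'Hôpital's rule (0/0) — plug in 0: top and bottom both hit zero, so differentiate each and retry. The standard small-argument limits would also carry it; the rule is the systematic route.


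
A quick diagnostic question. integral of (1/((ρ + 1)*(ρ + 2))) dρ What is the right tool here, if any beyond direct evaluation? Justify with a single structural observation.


Verdict: partial fractions — the bottom factors while the top stays lower-degree — split into simple fractions and integrate piece by piece.


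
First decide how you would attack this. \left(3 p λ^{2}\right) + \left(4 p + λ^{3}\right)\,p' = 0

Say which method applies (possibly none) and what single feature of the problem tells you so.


Diagnosis: the exact-equation method — because the two cross partials coincide, the form is conservative as written — recover its potential in (λ, p).


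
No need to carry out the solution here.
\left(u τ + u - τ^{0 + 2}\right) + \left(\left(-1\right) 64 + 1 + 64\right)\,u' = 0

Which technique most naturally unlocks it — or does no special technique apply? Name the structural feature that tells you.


Verdict: a linear integrating factor — linear in the unknown with genuine forcing: multiply through by the exponential of the integrated coefficient and the left side closes into one derivative.


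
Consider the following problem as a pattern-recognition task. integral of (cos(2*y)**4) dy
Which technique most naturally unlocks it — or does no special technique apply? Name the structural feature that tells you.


Method: a trigonometric identity — the even exponent on cos(2*y)**4 signals one move: rewrite via cos of the doubled angle.


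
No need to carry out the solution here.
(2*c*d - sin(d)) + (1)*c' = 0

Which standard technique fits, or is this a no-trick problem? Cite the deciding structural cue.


Verdict: a linear integrating factor — the unknown enters only to the first power against a nonzero forcing term — the integrating-factor template applies directly.


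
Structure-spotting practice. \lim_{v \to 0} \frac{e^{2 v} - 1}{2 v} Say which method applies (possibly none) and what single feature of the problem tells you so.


Method: l'Hôpital's rule (0/0) — numerator and denominator both vanish at 0 — a genuine 0/0 form, which is exactly when l'Hôpital applies. Known elementary limits would finish this too — the rule just bypasses the case analysis.


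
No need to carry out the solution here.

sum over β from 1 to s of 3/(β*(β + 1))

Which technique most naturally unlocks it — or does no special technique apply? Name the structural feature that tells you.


Verdict: telescoping — poles of 3/(β*(β + 1)) differ by an integer, the telltale of a telescoping partial-fraction sum.


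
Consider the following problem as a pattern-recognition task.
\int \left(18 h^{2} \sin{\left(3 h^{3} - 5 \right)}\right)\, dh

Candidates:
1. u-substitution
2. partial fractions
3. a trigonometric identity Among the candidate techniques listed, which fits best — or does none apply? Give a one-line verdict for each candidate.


Method: u-substitution — structure check: outer function, inner expression 3 h^{3} - 5, inner derivative as a factor — the classic u = 3 h^{3} - 5 pattern.
- u-substitution — yes, a natural case for it.
- partial fractions: the expression is not a ratio of polynomials that decomposes further.
- a trigonometric identity — no identity rewrites this into an easier trigonometric form.


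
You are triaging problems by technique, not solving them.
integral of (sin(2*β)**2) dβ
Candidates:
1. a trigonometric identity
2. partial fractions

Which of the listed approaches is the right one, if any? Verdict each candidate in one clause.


Technique: a trigonometric identity — sin(2*β)**2 carries an even exponent — trade it for double-angle cosines before integrating.
- a trigonometric identity: applicable, and directly so.
- partial fractions — there is no rational-function structure to decompose.


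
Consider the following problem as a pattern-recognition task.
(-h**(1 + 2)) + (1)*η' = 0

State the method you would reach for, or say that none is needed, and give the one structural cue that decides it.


Verdict: no special technique — the slope is a function of h alone, so integrate both sides directly.


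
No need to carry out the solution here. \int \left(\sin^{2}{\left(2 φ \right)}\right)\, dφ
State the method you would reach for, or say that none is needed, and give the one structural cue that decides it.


Best approach: a trigonometric identity — apply power reduction to \sin^{2}{\left(2 φ \right)}; each application halves the trigonometric degree.


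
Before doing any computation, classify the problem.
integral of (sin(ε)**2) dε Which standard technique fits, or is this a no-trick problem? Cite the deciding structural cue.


Diagnosis: a trigonometric identity — the even trigonometric power sin(ε)**2 reduces by a double-angle identity before any integration is attempted.


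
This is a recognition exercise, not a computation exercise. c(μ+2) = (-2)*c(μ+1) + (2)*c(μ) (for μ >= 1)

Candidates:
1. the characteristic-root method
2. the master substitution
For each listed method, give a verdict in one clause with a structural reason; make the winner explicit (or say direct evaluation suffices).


Best approach: the characteristic-root method — this is the constant-coefficient homogeneous case — the whole solution in μ reduces to a polynomial's roots.
- the characteristic-root method — applies; the problem has the shape this method handles.
- the master substitution — no fixed divisor shrinks the index between calls.


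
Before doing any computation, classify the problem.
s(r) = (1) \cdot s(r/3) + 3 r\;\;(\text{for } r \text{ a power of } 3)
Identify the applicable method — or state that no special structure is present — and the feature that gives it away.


Diagnosis: the master substitution — the argument contracts 3-fold per step: reindex r exponentially and solve the linear recurrence in the new index.


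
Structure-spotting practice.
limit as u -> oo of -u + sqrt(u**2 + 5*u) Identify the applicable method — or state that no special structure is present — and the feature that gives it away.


Best approach: conjugate multiplication — the ∞ − ∞ radical form is the exact trigger for the conjugate maneuver.


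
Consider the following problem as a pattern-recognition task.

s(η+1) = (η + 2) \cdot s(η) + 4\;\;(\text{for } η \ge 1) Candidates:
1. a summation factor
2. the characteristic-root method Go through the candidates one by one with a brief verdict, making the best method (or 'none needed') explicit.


Best approach: a summation factor — with the index-dependent coefficient η + 2, dividing by the cumulative product turns the left side into a pure difference.
- a summation factor: applies; the problem has the shape this method handles.
- the characteristic-root method — an index-dependent weight blocks the pure exponential ansatz.


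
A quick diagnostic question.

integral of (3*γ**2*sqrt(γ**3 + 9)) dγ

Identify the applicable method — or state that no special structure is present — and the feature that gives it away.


Verdict: u-substitution — collected, the integrand has one factor that is, up to a constant, the derivative of an inner expression the rest depends on — substitute for that inner expression.


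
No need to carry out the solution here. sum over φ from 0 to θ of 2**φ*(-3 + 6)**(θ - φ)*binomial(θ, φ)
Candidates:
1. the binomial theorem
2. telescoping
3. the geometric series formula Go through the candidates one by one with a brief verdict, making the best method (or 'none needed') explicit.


Diagnosis: the binomial theorem — terms weighting binomial(θ, φ) against matched powers of 2 and (-3 + 6) reassemble into (2 + (-3 + 6))^θ by the binomial theorem.
- the binomial theorem — yes, a natural case for it.
- telescoping — the terms as presented offer no neighboring cancellation — a telescoping rewrite may exist, but the displayed structure does not hand one over.
- the geometric series formula: dividing successive terms gives an index-dependent quantity, not a constant.


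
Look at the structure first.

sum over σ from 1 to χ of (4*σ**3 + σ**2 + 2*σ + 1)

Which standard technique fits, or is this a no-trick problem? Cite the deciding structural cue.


Best approach: no special technique — every summand is a constant multiple of a power of σ — apply the standard power-sum identities one degree at a time.


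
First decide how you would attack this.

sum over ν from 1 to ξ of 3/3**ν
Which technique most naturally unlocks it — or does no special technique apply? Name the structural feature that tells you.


Best approach: the geometric series formula — consecutive terms stand in a fixed index-free ratio — the geometric sum formula closes it.


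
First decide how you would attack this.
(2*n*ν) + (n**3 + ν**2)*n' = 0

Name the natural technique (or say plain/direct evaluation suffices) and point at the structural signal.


Best approach: the exact-equation method — check exactness first: here it holds (2*n*ν, n**3 + ν**2 have matching cross partials), so no integrating factor is needed.


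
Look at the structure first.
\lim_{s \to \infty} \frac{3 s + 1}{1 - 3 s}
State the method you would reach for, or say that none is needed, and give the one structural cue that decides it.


Diagnosis: dominant-term comparison — divide through by the highest power of s; every lower-order term dies and the dominant terms decide the limit. Viewed as a single quotient this is an ∞/∞ form — an at-infinity application of l'Hôpital's rule would also resolve it; comparing leading growth reads the answer without differentiating.


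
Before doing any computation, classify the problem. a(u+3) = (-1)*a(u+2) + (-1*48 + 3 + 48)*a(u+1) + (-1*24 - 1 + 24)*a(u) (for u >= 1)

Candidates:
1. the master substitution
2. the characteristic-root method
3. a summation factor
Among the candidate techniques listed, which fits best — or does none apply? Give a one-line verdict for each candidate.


Best approach: the characteristic-root method — because shifting u leaves the equation's coefficients unchanged, exponential trials reduce it to algebra.
- the master substitution: the recursive argument is a shift of the index, not a fixed fraction of it.
- the characteristic-root method — applies; the problem has the shape this method handles.
- a summation factor — a summation factor telescopes one-step recursions; this one carries higher-order memory.


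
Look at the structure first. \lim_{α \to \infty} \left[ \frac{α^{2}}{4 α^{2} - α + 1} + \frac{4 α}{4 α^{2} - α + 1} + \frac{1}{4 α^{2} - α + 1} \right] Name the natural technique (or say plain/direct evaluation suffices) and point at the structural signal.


Verdict: dominant-term comparison — at large α only the top-degree terms survive; compare the leading terms and the limit falls out. Viewed as a single quotient this is an ∞/∞ form — an at-infinity application of l'Hôpital's rule would also resolve it; comparing leading growth reads the answer without differentiating.


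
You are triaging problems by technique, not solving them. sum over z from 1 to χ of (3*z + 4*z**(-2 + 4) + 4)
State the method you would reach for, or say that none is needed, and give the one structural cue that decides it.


Diagnosis: no special technique — no cancellation, no constant ratio, no binomial weights — just polynomial terms summed directly.


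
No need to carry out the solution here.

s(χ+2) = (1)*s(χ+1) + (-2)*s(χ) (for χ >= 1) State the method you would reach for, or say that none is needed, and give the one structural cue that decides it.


Diagnosis: the characteristic-root method — this is the constant-coefficient homogeneous case — the whole solution in χ reduces to a polynomial's roots.


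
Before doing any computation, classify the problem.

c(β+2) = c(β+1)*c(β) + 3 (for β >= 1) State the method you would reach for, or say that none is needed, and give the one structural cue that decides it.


Verdict: no special technique — the unknown sequence enters the update nonlinearly, so no linear method fits the recurrence as written — direct iteration remains.


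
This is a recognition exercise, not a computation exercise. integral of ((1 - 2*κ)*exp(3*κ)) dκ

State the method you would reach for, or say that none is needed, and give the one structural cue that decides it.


Diagnosis: integration by parts — the integrand splits as 1 - 2*κ times exp(3*κ) — repeatedly differentiating the polynomial part kills it, which is the parts ladder.


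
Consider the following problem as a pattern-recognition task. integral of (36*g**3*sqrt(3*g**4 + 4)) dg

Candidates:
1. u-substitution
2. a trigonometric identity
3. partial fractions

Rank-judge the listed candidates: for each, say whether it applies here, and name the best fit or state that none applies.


Best approach: u-substitution — the only nontrivial dependence routes through 3*g**4 + 4, whose derivative supplies the leftover factor up to a constant multiple — u = 3*g**4 + 4 flattens it.
- u-substitution: yes, a natural case for it.
- a trigonometric identity: there is no trigonometric structure at all — the integrand carries no sine or cosine to rewrite.
- partial fractions — there is no rational-function structure to decompose.


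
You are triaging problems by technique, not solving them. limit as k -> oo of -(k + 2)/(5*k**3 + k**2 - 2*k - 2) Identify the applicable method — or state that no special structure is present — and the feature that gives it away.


Best approach: dominant-term comparison — divide by the highest power of k present: lower-order terms vanish and the dominant ratio remains. Differentiating the expression as a single quotient would eventually settle it as well; matching dominant growth settles it immediately.


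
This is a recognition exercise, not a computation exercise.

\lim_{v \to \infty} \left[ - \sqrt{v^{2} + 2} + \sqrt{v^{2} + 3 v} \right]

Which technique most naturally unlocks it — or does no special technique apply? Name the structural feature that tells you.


Method: conjugate multiplication — divergence minus divergence hides a finite answer — expose it by pairing \sqrt{v^{2} + 3 v} - \sqrt{v^{2} + 2} with its conjugate.


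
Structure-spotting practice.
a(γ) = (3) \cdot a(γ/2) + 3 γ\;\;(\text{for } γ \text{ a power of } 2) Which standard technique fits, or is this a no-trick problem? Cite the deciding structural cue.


Verdict: the master substitution — the argument shrinks by the factor 2, so measure the index on a logarithmic scale and the recursion becomes a shift.


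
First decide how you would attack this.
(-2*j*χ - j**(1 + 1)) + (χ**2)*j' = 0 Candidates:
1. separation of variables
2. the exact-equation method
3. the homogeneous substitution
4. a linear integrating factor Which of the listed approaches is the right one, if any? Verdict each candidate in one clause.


Verdict: the homogeneous substitution — scaling χ and j together leaves the slope fixed — it depends only on j/χ, so substitute the ratio. This doubles as a Bernoulli equation in the unknown as written; the homogeneous route needs no setup at all.
- separation of variables: no algebra isolates the independent variable on one side and the unknown on the other.
- the exact-equation method: the mixed partial derivatives differ, so the left side is not a total differential.
- the homogeneous substitution — applicable, and directly so.
- a linear integrating factor — a nonlinear term in the unknown puts this outside the integrating-factor template.


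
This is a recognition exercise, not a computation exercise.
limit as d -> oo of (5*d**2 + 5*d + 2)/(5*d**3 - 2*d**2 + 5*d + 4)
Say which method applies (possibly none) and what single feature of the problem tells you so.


Best approach: dominant-term comparison — divide by the highest power of d present: lower-order terms vanish and the dominant ratio remains. Viewed as a single quotient this is an ∞/∞ form — an at-infinity application of l'Hôpital's rule would also resolve it; comparing leading growth reads the answer without differentiating.


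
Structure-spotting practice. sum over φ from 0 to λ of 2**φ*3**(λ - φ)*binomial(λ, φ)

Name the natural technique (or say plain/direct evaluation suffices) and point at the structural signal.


Diagnosis: the binomial theorem — binomial(λ, φ) weighting matched powers of 2 and 3 is the expanded form of (2 + 3)^λ — fold it back up.


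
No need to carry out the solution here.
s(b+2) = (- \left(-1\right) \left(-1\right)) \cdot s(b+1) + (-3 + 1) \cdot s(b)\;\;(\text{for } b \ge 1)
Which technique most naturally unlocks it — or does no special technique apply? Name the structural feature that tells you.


Technique: the characteristic-root method — try a geometric ansatz r^b: constant coefficients turn the recurrence into one polynomial equation in r.


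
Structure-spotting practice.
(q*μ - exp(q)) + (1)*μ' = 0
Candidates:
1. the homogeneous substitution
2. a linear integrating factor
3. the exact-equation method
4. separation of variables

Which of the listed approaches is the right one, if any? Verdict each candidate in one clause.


Technique: a linear integrating factor — μ appears only to the first power with coefficient q — the classic integrating-factor setup.
- the homogeneous substitution: the slope is not a function of the ratio of the variables alone.
- a linear integrating factor: applicable, and directly so.
- the exact-equation method — no potential function has this form as its differential, as written.
- separation of variables: the two dependences are entangled, not a clean product of one-variable pieces.


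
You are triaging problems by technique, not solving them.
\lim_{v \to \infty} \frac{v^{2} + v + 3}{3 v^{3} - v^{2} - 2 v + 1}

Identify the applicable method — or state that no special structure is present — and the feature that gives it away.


Technique: dominant-term comparison — as v grows, only the highest-degree terms matter — compare leading terms and read the limit off. Differentiating the expression as a single quotient would eventually settle it as well; matching dominant growth settles it immediately.


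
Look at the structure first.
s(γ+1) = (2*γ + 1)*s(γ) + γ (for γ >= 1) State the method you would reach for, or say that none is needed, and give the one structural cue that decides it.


Diagnosis: a summation factor — one-term recursion with variable weight 2*γ + 1 is solved by product normalization, not by root-finding.


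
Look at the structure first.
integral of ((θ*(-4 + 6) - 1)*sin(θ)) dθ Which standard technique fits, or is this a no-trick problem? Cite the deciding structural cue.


Diagnosis: integration by parts — the integrand splits as (θ*(-4 + 6) - 1) times sin(θ) — repeatedly differentiating the polynomial part kills it, which is the parts ladder.


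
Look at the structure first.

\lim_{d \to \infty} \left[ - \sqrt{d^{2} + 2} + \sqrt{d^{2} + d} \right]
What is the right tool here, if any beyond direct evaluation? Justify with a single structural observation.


Method: conjugate multiplication — infinity minus infinity with a radical in play — multiply by the conjugate so the divergences of \sqrt{d^{2} + d} and \sqrt{d^{2} + 2} annihilate.


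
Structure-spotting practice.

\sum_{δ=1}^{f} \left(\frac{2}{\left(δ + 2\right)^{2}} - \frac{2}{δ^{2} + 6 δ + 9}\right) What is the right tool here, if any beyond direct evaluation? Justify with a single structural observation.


Verdict: telescoping — consecutive terms evaluate one function at adjacent indices (\frac{2}{\left(δ + 2\right)^{2}} is its current value): one term's tail is the next term's head, so the chain collapses.


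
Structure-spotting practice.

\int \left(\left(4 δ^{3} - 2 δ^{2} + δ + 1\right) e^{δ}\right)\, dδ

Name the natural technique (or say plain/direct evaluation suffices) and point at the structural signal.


Verdict: integration by parts — the integrand splits as 4 δ^{3} - 2 δ^{2} + δ + 1 times e^{δ} — repeatedly differentiating the polynomial part kills it, which is the parts ladder.


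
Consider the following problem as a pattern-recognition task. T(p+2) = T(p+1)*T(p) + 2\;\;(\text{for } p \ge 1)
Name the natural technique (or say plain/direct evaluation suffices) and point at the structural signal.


Diagnosis: no special technique — the new term depends nonlinearly on the old ones, which disqualifies every superposition-based technique.


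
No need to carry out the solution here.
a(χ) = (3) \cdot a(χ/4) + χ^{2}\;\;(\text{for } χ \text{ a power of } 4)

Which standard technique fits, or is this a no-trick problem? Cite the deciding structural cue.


Verdict: the master substitution — the argument contracts 4-fold per step: reindex χ exponentially and solve the linear recurrence in the new index.


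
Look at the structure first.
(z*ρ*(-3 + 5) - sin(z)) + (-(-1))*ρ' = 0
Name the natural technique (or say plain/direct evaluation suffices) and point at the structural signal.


Verdict: a linear integrating factor — the unknown enters only to the first power against a nonzero forcing term — the integrating-factor template applies directly.


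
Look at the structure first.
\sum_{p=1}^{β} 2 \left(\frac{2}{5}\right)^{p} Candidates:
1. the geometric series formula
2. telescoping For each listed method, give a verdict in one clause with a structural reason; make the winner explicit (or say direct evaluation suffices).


Technique: the geometric series formula — each summand is the previous one scaled by \frac{2}{5}; that constant multiplier is itself the geometric structure.
- the geometric series formula: applicable, and directly so.
- telescoping: the summand is not presented as a shifted difference — a telescoping rewrite may exist, but the displayed structure does not offer one.


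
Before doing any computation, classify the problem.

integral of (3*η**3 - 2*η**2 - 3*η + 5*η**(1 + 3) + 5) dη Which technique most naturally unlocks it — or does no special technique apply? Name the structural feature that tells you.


Best approach: no special technique — a term-by-term power-rule job in η; no substitution or rearrangement earns its keep here.


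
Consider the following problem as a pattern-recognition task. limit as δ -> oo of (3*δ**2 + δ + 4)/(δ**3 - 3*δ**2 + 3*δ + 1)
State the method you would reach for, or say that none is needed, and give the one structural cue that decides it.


Best approach: dominant-term comparison — growth-rate triage: the leading powers of δ decide the limit, everything else is noise. As a single quotient, the ∞/∞ shape would yield to repeated differentiation as well — the growth comparison gets there in one look.


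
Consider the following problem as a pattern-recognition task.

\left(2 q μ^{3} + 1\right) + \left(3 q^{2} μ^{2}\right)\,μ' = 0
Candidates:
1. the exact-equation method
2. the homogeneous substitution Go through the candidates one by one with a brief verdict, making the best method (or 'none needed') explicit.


Best approach: the exact-equation method — this form is already the differential of something: the matching mixed partials of 2 q μ^{3} + 1 and 3 q^{2} μ^{2} prove it.
- the exact-equation method: yes, a natural case for it.
- the homogeneous substitution: the ratio substitution does not collapse this equation.


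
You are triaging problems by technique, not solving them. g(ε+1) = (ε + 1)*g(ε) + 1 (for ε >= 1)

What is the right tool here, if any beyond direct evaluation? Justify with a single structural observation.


Technique: a summation factor — the coefficient ε + 1 drifts with the index, so no fixed root exists; normalizing by the cumulative product telescopes it.


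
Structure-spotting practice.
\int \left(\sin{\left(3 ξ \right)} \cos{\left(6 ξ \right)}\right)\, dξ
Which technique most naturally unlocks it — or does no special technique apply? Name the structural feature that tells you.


Method: a trigonometric identity — two sinusoids at different rates multiply in \sin{\left(3 ξ \right)} \cos{\left(6 ξ \right)}; the product-to-sum identity uncouples them.


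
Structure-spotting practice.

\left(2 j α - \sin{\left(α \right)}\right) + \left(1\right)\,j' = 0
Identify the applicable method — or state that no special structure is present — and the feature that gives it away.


Technique: a linear integrating factor — the unknown enters only to the first power against a nonzero forcing term — the integrating-factor template applies directly.


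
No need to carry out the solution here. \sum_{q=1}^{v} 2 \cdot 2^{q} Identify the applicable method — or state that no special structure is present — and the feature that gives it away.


Verdict: the geometric series formula — the ratio of consecutive terms is the constant 2, independent of the index — a geometric sum.


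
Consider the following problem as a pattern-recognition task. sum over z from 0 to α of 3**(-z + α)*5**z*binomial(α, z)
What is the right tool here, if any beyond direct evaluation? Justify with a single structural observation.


Best approach: the binomial theorem — binomial(α, z) weighting matched powers of 5 and 3 is the expanded form of (5 + 3)^α — fold it back up.


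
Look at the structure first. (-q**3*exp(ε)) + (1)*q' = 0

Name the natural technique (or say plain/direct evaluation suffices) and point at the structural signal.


Technique: separation of variables — one side of the product carries the independent variable, the other the unknown — the textbook separation shape.


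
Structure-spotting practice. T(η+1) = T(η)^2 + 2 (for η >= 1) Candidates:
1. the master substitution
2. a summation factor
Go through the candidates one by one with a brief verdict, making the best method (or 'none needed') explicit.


Diagnosis: no special technique — each new value is a nonlinear function of earlier ones — scaling arguments and superposition both fail.
- the master substitution: no fixed divisor shrinks the index between calls.
- a summation factor: the recursion is nonlinear — outside the first-order linear family a summation factor addresses.


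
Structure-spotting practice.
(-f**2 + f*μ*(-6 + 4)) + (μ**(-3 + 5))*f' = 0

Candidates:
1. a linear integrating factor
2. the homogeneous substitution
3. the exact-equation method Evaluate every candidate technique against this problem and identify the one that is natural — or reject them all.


Diagnosis: the homogeneous substitution — the slope's numerator and denominator have matching total degree, so it depends only on f/μ and the ratio substitution collapses it. This doubles as a Bernoulli equation in the unknown as written; the homogeneous route needs no setup at all.
- a linear integrating factor — the unknown enters nonlinearly (through a power, a denominator, or a transcendental function), which the linear integrating-factor recipe cannot absorb as-is — any repair would come from a preliminary substitution, not the factor.
- the homogeneous substitution: yes, a natural case for it.
- the exact-equation method: this method does not fit the structure of this problem.


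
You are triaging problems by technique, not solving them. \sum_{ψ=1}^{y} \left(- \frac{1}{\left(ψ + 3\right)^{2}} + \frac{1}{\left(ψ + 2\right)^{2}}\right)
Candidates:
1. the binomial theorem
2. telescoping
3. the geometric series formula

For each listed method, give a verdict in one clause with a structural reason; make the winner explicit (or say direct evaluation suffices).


Best approach: telescoping — a difference of consecutive values of one function (\frac{1}{\left(ψ + 2\right)^{2}} at one index and the next) — telescoping by construction.
- the binomial theorem — no binomial coefficients pair with matched powers.
- telescoping: applies; the problem has the shape this method handles.
- the geometric series formula — the term-to-term ratio drifts with the index — the one thing the geometric formula cannot absorb.


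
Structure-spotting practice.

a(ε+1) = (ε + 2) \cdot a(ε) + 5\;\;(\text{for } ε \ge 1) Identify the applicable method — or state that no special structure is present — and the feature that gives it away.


Verdict: a summation factor — with the index-dependent coefficient ε + 2, dividing by the cumulative product turns the left side into a pure difference.


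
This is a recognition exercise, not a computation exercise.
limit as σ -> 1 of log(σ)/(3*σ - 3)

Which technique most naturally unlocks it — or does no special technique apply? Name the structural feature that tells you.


Best approach: l'Hôpital's rule (0/0) — substituting 1 gives 0 over 0; differentiate top and bottom once and re-evaluate. One could equally expand both pieces locally and compare leading terms; the rule does that in one stroke.
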